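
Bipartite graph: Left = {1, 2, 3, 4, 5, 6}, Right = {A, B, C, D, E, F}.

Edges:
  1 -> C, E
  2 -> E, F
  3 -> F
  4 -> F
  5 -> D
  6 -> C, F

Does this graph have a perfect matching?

The set {1, 2, 3, 4, 6} has only 3 neighbours ({C, E, F}), so by Hall's theorem at most 4 of the 6 left vertices can be matched.
Hence no matching covers every left vertex.

No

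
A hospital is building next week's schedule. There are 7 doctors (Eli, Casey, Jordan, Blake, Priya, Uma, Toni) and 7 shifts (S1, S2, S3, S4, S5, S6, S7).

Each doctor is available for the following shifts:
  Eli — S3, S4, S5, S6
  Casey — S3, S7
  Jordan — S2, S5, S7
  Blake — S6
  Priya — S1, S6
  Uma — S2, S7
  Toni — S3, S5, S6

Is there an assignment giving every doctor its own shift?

For example, pair Eli–S4, Casey–S7, Jordan–S5, Blake–S6, Priya–S1, Uma–S2, Toni–S3.
All 7 doctors are covered.

Yes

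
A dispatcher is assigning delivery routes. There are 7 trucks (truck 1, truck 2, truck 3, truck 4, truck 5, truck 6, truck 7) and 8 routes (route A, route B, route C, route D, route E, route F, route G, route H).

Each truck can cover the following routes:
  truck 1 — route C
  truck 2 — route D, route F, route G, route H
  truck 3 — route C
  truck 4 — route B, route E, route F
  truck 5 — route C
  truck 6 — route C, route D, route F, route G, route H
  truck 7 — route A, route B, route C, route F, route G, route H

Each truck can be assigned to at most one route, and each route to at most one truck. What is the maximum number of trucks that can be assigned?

For example, pair truck 1–route C, truck 2–route F, truck 4–route E, truck 6–route H, truck 7–route G.
The set {truck 1, truck 3, truck 5} has only 1 neighbour ({route C}), so by Hall's theorem at most 5 of the 7 trucks can be matched.

5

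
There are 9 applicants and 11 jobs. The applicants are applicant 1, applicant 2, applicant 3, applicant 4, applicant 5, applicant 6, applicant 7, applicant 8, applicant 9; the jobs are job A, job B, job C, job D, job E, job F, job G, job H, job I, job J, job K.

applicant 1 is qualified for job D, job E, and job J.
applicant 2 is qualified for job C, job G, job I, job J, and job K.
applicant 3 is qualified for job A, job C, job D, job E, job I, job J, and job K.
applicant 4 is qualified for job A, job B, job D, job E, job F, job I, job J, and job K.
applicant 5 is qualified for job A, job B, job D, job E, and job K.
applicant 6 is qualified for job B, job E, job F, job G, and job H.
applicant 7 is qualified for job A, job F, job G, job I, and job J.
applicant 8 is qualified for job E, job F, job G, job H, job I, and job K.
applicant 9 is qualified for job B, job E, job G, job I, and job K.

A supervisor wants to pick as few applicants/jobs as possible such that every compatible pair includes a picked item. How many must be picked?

9

The 9 edges applicant 1–job E, applicant 2–job J, applicant 3–job I, applicant 4–job F, applicant 5–job D, applicant 6–job B, applicant 7–job G, applicant 8–job H, applicant 9–job K form a matching, so any vertex cover needs at least 9 vertices (one per matched edge).
Conversely {applicant 1, applicant 2, applicant 3, applicant 4, applicant 5, applicant 6, applicant 7, applicant 8, applicant 9} meets every edge and has exactly 9 vertices, so 9 is optimal.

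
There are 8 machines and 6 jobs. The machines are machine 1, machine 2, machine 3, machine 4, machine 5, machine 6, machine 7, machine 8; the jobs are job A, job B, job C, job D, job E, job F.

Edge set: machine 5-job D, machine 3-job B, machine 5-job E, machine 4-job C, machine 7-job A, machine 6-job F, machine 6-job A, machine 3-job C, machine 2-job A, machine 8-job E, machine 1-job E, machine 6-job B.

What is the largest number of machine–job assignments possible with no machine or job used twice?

6

A valid assignment of size 6: machine 1→job E, machine 2→job A, machine 3→job B, machine 4→job C, machine 5→job D, machine 6→job F.
The set {machine 1, machine 2, machine 7, machine 8} has only 2 neighbours ({job A, job E}), so by Hall's theorem at most 6 of the 8 machines can be matched.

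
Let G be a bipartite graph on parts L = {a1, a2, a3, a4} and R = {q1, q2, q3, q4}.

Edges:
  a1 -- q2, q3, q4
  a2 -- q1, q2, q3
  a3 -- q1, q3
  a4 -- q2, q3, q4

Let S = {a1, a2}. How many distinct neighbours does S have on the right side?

The union of neighbours of {a1, a2} is {q1, q2, q3, q4}, which has 4 elements.
Since |N(S)| = 4 ≥ |S| = 2, Hall's condition holds for this subset.

4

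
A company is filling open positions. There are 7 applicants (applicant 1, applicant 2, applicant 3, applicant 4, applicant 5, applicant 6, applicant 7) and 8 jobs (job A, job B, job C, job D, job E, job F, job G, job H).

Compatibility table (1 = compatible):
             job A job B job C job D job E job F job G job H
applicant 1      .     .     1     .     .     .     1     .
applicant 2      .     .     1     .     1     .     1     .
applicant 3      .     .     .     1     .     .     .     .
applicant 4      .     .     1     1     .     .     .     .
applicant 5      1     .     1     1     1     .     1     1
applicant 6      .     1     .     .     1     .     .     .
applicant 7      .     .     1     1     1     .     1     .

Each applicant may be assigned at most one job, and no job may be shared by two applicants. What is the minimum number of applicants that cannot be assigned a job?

For example, pair applicant 1→job G, applicant 2→job E, applicant 3→job D, applicant 4→job C, applicant 5→job H, applicant 6→job B.
The set {applicant 1, applicant 2, applicant 3, applicant 4, applicant 7} has only 4 neighbours ({job C, job D, job E, job G}), so by Hall's theorem at most 6 of the 7 applicants can be matched.
That matches 6 of the 7, leaving 1 unmatched; no matching can do better.

1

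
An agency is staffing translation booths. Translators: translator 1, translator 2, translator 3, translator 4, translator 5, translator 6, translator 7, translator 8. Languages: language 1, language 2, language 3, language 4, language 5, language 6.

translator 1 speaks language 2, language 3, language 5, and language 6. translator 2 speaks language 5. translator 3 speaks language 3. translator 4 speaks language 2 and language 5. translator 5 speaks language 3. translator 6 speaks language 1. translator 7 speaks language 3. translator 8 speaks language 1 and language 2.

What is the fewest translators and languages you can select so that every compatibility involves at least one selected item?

5

{translator 1, language 1, language 2, language 3, language 5} is a vertex cover of size 5: every edge has an endpoint in this set.
No smaller cover exists because translator 1–language 6, translator 2–language 5, translator 3–language 3, translator 4–language 2, translator 6–language 1 is a matching of size 5, and a cover must include an endpoint of each of these disjoint edges (König's theorem).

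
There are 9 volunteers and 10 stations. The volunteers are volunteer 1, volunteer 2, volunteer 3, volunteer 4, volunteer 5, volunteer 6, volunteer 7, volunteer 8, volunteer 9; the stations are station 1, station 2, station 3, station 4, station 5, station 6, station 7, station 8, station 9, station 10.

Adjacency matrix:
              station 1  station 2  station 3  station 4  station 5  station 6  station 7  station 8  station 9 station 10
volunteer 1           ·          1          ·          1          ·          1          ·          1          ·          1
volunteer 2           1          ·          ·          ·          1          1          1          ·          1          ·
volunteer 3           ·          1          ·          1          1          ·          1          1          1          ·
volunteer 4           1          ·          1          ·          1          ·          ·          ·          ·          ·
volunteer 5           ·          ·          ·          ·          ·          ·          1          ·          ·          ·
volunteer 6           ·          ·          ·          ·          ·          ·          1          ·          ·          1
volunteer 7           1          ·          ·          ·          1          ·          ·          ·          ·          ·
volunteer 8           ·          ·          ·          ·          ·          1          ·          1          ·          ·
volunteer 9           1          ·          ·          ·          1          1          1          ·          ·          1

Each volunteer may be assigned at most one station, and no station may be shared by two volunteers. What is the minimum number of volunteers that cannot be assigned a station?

0

A valid assignment of size 9: volunteer 1-station 2, volunteer 2-station 1, volunteer 3-station 9, volunteer 4-station 3, volunteer 5-station 7, volunteer 6-station 10, volunteer 7-station 5, volunteer 8-station 8, volunteer 9-station 6.
This saturates every volunteer, so 9 is the maximum.
That matches 9 of the 9, leaving 0 unmatched; no matching can do better.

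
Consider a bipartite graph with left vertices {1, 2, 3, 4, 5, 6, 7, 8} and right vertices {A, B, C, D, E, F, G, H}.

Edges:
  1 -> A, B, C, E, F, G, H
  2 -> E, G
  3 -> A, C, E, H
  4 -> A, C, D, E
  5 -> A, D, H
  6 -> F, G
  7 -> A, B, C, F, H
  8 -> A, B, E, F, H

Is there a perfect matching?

For example, pair 1–B, 2–G, 3–E, 4–C, 5–D, 6–F, 7–H, 8–A.
All 8 left vertices are covered.

Yes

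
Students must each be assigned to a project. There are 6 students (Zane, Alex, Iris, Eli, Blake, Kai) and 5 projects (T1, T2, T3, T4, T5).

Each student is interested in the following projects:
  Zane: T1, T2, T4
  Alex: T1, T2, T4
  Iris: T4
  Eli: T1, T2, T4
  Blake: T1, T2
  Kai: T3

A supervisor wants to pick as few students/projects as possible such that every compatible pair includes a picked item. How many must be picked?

{Kai, T1, T2, T4} is a vertex cover of size 4: every edge has an endpoint in this set.
No smaller cover exists because Zane–T1, Alex–T2, Iris–T4, Kai–T3 is a matching of size 4, and a cover must include an endpoint of each of these disjoint edges (König's theorem).

4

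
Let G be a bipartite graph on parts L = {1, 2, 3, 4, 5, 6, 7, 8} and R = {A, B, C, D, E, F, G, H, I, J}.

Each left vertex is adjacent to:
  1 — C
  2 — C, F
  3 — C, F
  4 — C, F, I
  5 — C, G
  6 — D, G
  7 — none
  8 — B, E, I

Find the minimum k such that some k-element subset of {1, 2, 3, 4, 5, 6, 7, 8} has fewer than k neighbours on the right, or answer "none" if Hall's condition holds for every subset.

Take S = {7}. Its neighbourhood is {}, so |N(S)| = 0 < |S| = 1.

1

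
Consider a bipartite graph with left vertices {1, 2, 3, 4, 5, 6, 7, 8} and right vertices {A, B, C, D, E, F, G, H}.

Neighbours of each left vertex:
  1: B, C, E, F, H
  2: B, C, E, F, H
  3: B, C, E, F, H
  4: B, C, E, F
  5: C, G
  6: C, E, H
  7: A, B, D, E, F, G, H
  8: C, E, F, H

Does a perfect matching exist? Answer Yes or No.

No

The set {1, 2, 3, 4, 6, 8} has only 5 neighbours ({B, C, E, F, H}), so by Hall's theorem at most 7 of the 8 left vertices can be matched.
Hence no matching covers every left vertex.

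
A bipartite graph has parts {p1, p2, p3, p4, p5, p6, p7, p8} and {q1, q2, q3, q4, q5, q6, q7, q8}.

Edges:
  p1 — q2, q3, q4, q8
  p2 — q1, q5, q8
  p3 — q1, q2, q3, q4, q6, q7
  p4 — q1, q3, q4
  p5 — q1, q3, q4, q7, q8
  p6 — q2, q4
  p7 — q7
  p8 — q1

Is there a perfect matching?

For example, pair p1–q8, p2–q5, p3–q6, p4–q3, p5–q4, p6–q2, p7–q7, p8–q1.
Every left vertex is matched, so this is a perfect matching.

Yes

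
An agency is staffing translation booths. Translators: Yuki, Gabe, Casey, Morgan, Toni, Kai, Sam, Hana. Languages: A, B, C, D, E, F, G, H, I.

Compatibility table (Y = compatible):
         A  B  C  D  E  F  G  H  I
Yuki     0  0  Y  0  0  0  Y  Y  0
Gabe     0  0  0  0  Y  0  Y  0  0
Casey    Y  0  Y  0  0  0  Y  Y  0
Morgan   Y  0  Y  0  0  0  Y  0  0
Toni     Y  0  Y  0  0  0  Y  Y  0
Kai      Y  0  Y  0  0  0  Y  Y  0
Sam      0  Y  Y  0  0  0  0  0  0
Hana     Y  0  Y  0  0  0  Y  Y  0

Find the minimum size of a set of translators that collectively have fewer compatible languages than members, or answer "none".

5

Take S = {Yuki, Casey, Morgan, Toni, Kai}. Its neighbourhood is {A, C, G, H}, so |N(S)| = 4 < |S| = 5.
Every subset of size less than 5 has at least as many neighbours as members, so 5 is the minimum.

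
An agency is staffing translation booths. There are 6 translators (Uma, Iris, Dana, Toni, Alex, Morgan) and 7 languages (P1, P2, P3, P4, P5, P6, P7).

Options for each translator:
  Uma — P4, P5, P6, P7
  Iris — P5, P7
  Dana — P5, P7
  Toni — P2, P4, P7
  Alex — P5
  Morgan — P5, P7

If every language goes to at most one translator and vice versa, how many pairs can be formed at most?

One maximum matching: Uma→P6, Iris→P5, Dana→P7, Toni→P4.
The set {Iris, Dana, Alex, Morgan} has only 2 neighbours ({P5, P7}), so by Hall's theorem at most 4 of the 6 translators can be matched.

4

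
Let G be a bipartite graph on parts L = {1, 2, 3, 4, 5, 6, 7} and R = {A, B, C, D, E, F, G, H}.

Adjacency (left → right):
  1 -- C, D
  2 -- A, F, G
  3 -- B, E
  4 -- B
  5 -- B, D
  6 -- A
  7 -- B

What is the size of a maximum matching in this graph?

6

For example, pair 1→C, 2→F, 3→E, 4→B, 5→D, 6→A.
The set {4, 7} has only 1 neighbour ({B}), so by Hall's theorem at most 6 of the 7 left vertices can be matched.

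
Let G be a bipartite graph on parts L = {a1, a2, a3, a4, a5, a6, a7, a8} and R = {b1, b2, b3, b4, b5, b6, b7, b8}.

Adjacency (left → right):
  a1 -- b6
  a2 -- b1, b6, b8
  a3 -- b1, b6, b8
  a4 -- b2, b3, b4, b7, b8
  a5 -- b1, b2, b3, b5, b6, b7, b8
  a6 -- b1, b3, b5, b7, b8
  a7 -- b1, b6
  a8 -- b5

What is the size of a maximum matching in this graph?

For example, pair a1–b6, a2–b1, a3–b8, a4–b4, a5–b7, a6–b3, a8–b5.
The set {a1, a2, a3, a7} has only 3 neighbours ({b1, b6, b8}), so by Hall's theorem at most 7 of the 8 left vertices can be matched.

7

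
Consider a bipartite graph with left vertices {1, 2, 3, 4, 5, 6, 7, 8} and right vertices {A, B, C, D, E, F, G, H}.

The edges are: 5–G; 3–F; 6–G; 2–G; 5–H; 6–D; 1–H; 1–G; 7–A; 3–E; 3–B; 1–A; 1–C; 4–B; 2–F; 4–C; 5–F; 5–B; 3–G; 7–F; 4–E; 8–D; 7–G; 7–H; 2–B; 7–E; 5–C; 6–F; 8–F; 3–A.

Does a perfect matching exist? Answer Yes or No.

For example, pair 1→C, 2→B, 3→A, 4→E, 5→H, 6→D, 7→G, 8→F.
Every left vertex is matched, so this is a perfect matching.

Yes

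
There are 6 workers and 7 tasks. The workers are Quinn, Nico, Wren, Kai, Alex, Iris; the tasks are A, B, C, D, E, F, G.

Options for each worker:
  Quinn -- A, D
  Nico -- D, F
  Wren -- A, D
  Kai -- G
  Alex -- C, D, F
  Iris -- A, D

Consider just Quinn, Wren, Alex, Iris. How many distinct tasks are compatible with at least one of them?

The union of neighbours of {Quinn, Wren, Alex, Iris} is {A, C, D, F}, which has 4 elements.
Since |N(S)| = 4 ≥ |S| = 4, Hall's condition holds for this subset.

4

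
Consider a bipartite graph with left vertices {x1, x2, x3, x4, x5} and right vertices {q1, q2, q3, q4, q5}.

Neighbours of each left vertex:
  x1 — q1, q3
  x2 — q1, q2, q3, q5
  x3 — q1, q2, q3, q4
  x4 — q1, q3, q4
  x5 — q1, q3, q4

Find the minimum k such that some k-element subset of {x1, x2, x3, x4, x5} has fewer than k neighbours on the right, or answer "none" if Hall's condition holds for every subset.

A matching saturating every left vertex exists, for instance x1→q1, x2→q5, x3→q2, x4→q3, x5→q4.
By Hall's marriage theorem, this means |N(S)| ≥ |S| for every subset S, so no violating subset exists.

none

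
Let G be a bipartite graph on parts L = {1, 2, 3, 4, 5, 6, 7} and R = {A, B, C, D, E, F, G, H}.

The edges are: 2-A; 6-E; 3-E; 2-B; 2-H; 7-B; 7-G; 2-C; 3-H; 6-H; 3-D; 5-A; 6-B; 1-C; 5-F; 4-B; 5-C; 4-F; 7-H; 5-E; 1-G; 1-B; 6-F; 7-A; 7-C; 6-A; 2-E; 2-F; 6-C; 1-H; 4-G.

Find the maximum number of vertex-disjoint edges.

For example, pair 1→B, 2→E, 3→D, 4→F, 5→C, 6→A, 7→G.
All 7 left vertices are matched, so no larger matching exists.

7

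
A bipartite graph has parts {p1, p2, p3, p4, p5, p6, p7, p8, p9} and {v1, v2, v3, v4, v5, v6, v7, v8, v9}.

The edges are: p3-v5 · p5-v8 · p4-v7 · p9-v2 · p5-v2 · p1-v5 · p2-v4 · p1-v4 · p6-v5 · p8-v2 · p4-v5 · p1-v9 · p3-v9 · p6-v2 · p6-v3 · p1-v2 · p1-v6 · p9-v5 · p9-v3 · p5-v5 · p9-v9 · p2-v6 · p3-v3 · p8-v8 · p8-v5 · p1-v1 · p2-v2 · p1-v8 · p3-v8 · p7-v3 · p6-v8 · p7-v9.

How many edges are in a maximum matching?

For example, pair p1-v6, p2-v4, p3-v3, p4-v7, p5-v8, p6-v5, p7-v9, p8-v2.
The set {p3, p5, p6, p7, p8, p9} has only 5 neighbours ({v2, v3, v5, v8, v9}), so by Hall's theorem at most 8 of the 9 left vertices can be matched.

8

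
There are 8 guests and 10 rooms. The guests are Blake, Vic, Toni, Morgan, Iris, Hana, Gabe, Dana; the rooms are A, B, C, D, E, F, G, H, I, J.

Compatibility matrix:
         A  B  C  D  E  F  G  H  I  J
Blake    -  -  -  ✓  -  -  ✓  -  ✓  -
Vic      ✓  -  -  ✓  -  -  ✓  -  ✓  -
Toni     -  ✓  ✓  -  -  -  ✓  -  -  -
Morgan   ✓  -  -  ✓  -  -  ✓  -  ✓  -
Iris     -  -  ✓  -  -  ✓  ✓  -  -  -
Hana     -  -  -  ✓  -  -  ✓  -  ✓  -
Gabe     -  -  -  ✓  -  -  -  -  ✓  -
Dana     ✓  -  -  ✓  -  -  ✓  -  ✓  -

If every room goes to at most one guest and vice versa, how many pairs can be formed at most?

6

For example, pair Blake-I, Vic-D, Toni-B, Morgan-A, Iris-F, Hana-G.
The set {Blake, Vic, Morgan, Hana, Gabe, Dana} has only 4 neighbours ({A, D, G, I}), so by Hall's theorem at most 6 of the 8 guests can be matched.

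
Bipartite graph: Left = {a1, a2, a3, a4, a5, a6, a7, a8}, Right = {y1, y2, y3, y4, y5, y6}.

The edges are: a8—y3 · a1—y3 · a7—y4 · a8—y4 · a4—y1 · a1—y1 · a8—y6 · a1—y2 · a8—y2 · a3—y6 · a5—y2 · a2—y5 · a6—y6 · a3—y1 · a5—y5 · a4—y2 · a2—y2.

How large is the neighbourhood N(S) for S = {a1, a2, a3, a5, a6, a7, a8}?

6

The union of neighbours of {a1, a2, a3, a5, a6, a7, a8} is {y1, y2, y3, y4, y5, y6}, which has 6 elements.
Since |N(S)| = 6 < |S| = 7, Hall's condition fails for this subset.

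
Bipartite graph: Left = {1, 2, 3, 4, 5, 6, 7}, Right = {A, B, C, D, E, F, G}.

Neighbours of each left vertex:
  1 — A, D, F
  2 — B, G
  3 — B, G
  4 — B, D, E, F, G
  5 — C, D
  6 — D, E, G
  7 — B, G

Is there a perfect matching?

No

The set {2, 3, 7} has only 2 neighbours ({B, G}), so by Hall's theorem at most 6 of the 7 left vertices can be matched.
Hence no matching covers every left vertex.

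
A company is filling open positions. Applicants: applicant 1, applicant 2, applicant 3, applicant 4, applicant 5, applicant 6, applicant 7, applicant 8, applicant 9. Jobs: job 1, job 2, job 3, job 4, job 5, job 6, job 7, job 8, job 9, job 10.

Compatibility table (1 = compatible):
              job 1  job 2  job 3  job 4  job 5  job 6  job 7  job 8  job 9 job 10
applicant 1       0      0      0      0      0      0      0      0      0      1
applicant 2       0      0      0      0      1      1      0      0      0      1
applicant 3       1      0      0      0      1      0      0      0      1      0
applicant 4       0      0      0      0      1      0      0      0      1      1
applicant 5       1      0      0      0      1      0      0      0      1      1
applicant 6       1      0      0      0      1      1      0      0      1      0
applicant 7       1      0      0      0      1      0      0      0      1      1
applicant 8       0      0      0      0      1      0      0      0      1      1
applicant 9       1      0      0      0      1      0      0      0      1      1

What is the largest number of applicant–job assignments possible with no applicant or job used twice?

A valid assignment of size 5: applicant 1-job 10, applicant 2-job 6, applicant 3-job 1, applicant 4-job 5, applicant 5-job 9.
The set {applicant 1, applicant 2, applicant 3, applicant 4, applicant 5, applicant 6, applicant 7, applicant 8, applicant 9} has only 5 neighbours ({job 1, job 10, job 5, job 6, job 9}), so by Hall's theorem at most 5 of the 9 applicants can be matched.

5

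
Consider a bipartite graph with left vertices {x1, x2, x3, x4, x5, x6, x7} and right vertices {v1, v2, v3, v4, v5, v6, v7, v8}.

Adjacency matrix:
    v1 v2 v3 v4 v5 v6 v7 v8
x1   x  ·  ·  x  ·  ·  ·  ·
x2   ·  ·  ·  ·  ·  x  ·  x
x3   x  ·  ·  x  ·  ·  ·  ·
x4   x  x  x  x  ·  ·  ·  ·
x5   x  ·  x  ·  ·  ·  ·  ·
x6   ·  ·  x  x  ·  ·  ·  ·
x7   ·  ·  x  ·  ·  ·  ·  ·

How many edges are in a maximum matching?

A valid assignment of size 5: x1–v4, x2–v6, x3–v1, x4–v2, x5–v3.
The set {x1, x3, x5, x6, x7} has only 3 neighbours ({v1, v3, v4}), so by Hall's theorem at most 5 of the 7 left vertices can be matched.

5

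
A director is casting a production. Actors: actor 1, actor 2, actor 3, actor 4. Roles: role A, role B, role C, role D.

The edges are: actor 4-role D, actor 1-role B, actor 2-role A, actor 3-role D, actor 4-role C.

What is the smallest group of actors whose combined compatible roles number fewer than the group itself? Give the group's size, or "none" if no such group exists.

A matching saturating every actor exists, for instance actor 1→role B, actor 2→role A, actor 3→role D, actor 4→role C.
By Hall's marriage theorem, this means |N(S)| ≥ |S| for every subset S, so no violating subset exists.

none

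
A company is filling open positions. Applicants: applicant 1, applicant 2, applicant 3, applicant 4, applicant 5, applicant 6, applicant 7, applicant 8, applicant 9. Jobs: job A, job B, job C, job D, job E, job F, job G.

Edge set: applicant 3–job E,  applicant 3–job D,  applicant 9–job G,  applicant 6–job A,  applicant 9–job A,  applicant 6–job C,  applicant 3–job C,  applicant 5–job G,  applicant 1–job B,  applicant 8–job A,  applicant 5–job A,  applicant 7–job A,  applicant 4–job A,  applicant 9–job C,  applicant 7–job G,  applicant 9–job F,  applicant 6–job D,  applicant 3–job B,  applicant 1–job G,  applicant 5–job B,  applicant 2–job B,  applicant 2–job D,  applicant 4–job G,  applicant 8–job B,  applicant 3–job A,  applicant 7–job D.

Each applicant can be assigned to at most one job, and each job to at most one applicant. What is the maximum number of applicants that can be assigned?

7

One maximum matching: applicant 1–job B, applicant 2–job D, applicant 3–job E, applicant 4–job G, applicant 5–job A, applicant 6–job C, applicant 9–job F.
The set {applicant 1, applicant 2, applicant 4, applicant 5, applicant 7, applicant 8} has only 4 neighbours ({job A, job B, job D, job G}), so by Hall's theorem at most 7 of the 9 applicants can be matched.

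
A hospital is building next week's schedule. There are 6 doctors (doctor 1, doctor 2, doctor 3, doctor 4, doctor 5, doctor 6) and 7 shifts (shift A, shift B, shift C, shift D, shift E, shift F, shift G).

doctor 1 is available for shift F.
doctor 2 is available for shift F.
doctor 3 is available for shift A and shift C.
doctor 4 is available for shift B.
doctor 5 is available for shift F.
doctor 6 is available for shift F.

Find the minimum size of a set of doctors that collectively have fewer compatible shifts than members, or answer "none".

2

Take S = {doctor 1, doctor 2}. Its neighbourhood is {shift F}, so |N(S)| = 1 < |S| = 2.
No single vertex violates Hall's condition since each has at least one neighbour, so 2 is the minimum.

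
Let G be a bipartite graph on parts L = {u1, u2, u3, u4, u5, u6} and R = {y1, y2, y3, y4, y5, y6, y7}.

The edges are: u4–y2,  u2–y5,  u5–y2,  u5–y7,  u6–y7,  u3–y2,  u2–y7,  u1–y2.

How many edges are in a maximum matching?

For example, pair u1-y2, u2-y5, u5-y7.
The set {u1, u3, u4, u5, u6} has only 2 neighbours ({y2, y7}), so by Hall's theorem at most 3 of the 6 left vertices can be matched.

3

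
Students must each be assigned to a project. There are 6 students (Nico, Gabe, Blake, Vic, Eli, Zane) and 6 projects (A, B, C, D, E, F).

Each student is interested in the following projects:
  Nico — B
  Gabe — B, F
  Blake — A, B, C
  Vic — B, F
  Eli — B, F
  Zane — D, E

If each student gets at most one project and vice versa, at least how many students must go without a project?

A valid assignment of size 4: Nico–B, Gabe–F, Blake–C, Zane–E.
The set {Nico, Gabe, Vic, Eli} has only 2 neighbours ({B, F}), so by Hall's theorem at most 4 of the 6 students can be matched.
That matches 4 of the 6, leaving 2 unmatched; no matching can do better.

2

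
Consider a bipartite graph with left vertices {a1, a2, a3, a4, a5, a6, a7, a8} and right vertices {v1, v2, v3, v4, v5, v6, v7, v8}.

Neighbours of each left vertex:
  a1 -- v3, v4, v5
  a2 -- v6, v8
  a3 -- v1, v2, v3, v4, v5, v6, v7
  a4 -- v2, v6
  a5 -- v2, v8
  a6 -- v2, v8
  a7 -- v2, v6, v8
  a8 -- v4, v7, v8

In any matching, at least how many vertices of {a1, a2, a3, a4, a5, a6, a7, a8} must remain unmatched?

2

For example, pair a1–v4, a2–v8, a3–v3, a4–v6, a5–v2, a8–v7.
The set {a2, a4, a5, a6, a7} has only 3 neighbours ({v2, v6, v8}), so by Hall's theorem at most 6 of the 8 left vertices can be matched.
That matches 6 of the 8, leaving 2 unmatched; no matching can do better.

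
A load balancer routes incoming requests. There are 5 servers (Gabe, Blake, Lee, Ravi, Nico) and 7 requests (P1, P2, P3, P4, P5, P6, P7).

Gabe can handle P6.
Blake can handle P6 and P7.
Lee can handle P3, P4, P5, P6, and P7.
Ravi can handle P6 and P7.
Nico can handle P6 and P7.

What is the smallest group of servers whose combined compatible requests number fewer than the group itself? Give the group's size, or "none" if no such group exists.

3

Take S = {Gabe, Blake, Ravi}. Its neighbourhood is {P6, P7}, so |N(S)| = 2 < |S| = 3.
Every subset of size less than 3 has at least as many neighbours as members, so 3 is the minimum.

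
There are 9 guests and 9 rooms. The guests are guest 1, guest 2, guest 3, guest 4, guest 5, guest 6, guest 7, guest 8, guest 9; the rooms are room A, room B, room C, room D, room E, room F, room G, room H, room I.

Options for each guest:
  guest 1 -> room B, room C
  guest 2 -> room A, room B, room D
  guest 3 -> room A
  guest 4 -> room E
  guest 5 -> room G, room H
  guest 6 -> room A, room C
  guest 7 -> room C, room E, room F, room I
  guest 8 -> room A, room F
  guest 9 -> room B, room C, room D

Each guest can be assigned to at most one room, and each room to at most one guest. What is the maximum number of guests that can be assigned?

8

A valid assignment of size 8: guest 1-room B, guest 2-room D, guest 3-room A, guest 4-room E, guest 5-room G, guest 6-room C, guest 7-room I, guest 8-room F.
The set {guest 1, guest 2, guest 3, guest 6, guest 9} has only 4 neighbours ({room A, room B, room C, room D}), so by Hall's theorem at most 8 of the 9 guests can be matched.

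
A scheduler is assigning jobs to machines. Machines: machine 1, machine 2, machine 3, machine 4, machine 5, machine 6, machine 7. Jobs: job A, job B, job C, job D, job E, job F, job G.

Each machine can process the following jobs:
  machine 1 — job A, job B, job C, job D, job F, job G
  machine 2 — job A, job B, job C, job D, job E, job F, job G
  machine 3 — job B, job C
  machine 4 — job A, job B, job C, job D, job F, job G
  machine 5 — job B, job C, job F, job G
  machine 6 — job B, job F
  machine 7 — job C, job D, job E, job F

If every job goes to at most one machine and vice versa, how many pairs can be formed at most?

For example, pair machine 1→job A, machine 2→job E, machine 3→job C, machine 4→job D, machine 5→job G, machine 6→job B, machine 7→job F.
This saturates every machine, so 7 is the maximum.

7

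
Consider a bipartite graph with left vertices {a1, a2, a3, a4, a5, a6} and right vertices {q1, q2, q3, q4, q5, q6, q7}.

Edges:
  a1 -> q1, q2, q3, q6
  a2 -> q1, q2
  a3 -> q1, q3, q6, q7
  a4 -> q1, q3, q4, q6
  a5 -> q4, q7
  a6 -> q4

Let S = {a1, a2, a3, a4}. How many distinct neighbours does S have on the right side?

6

The union of neighbours of {a1, a2, a3, a4} is {q1, q2, q3, q4, q6, q7}, which has 6 elements.
Since |N(S)| = 6 ≥ |S| = 4, Hall's condition holds for this subset.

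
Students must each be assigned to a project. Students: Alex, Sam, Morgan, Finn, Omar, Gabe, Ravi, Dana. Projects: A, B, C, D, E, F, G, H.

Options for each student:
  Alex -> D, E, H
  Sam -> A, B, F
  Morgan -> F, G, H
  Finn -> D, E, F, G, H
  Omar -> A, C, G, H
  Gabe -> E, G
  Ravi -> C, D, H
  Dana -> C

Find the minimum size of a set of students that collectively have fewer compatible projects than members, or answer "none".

none

A matching saturating every student exists, for instance Alex→E, Sam→B, Morgan→F, Finn→H, Omar→A, Gabe→G, Ravi→D, Dana→C.
By Hall's marriage theorem, this means |N(S)| ≥ |S| for every subset S, so no violating subset exists.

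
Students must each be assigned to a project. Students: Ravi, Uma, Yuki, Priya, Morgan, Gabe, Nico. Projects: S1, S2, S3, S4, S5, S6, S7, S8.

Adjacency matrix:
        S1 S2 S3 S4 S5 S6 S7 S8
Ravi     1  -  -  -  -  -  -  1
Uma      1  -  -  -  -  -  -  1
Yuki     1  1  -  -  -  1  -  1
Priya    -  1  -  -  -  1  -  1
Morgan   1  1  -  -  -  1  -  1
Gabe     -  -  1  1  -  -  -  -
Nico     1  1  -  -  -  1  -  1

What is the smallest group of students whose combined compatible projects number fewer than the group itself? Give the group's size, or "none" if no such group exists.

5

Take S = {Ravi, Uma, Yuki, Priya, Morgan}. Its neighbourhood is {S1, S2, S6, S8}, so |N(S)| = 4 < |S| = 5.
Every subset of size less than 5 has at least as many neighbours as members, so 5 is the minimum.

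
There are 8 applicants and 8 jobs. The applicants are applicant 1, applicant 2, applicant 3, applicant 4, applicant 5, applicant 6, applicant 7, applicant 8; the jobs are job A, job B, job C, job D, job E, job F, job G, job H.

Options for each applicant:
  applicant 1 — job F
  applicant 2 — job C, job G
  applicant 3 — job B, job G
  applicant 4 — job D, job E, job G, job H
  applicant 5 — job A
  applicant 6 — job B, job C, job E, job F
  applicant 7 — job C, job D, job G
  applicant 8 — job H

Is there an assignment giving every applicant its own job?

Yes

For example, pair applicant 1–job F, applicant 2–job C, applicant 3–job B, applicant 4–job D, applicant 5–job A, applicant 6–job E, applicant 7–job G, applicant 8–job H.
All 8 applicants are covered.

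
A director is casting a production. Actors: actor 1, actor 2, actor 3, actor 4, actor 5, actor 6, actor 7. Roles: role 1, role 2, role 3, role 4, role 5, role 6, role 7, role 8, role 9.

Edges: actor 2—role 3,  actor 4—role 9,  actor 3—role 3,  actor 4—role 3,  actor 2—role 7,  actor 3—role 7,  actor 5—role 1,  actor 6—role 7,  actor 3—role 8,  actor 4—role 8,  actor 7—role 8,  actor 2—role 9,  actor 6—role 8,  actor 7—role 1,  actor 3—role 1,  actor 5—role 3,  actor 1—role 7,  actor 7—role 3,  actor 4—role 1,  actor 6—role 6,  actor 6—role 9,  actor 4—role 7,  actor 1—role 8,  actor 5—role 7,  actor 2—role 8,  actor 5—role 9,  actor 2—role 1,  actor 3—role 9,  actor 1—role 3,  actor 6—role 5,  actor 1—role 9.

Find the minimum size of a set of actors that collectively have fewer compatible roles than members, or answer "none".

6

Take S = {actor 1, actor 2, actor 3, actor 4, actor 5, actor 7}. Its neighbourhood is {role 1, role 3, role 7, role 8, role 9}, so |N(S)| = 5 < |S| = 6.
Every subset of size less than 6 has at least as many neighbours as members, so 6 is the minimum.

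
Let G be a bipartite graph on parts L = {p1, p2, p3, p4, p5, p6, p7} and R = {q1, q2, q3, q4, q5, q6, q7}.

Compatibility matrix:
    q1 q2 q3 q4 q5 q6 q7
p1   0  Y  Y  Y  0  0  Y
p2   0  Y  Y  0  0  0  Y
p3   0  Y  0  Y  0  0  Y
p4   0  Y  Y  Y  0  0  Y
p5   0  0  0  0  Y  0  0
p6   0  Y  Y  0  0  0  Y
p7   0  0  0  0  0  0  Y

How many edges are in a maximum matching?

5

One maximum matching: p1–q4, p2–q3, p3–q7, p4–q2, p5–q5.
The set {p1, p2, p3, p4, p6, p7} has only 4 neighbours ({q2, q3, q4, q7}), so by Hall's theorem at most 5 of the 7 left vertices can be matched.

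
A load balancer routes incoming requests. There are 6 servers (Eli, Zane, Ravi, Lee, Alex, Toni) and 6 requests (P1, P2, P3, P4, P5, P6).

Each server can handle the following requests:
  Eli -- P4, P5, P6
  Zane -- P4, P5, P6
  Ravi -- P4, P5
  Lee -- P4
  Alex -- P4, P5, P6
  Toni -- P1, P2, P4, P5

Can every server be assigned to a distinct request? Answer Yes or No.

The set {Eli, Zane, Ravi, Lee, Alex} has only 3 neighbours ({P4, P5, P6}), so by Hall's theorem at most 4 of the 6 servers can be matched.
Hence no matching covers every server.

No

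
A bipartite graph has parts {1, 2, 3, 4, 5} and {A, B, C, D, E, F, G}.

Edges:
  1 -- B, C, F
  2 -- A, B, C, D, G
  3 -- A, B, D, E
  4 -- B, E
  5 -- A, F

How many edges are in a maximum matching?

For example, pair 1→B, 2→G, 3→D, 4→E, 5→F.
All 5 left vertices are matched, so no larger matching exists.

5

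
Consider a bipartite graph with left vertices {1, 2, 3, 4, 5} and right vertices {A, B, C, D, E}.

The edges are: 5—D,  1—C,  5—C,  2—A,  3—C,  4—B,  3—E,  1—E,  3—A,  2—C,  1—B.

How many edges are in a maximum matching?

5

One maximum matching: 1→E, 2→A, 3→C, 4→B, 5→D.
All 5 left vertices are matched, so no larger matching exists.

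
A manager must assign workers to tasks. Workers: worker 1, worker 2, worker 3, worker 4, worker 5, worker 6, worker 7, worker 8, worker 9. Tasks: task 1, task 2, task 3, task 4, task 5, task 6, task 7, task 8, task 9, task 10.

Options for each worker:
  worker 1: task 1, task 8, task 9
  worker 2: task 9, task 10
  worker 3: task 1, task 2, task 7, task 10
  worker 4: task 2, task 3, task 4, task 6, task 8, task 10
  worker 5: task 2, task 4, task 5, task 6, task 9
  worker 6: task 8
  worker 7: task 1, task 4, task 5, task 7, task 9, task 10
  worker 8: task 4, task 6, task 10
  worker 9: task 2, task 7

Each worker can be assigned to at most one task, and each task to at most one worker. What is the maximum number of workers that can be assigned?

For example, pair worker 1→task 1, worker 2→task 9, worker 3→task 7, worker 4→task 10, worker 5→task 5, worker 6→task 8, worker 7→task 4, worker 8→task 6, worker 9→task 2.
All 9 workers are matched, so no larger matching exists.

9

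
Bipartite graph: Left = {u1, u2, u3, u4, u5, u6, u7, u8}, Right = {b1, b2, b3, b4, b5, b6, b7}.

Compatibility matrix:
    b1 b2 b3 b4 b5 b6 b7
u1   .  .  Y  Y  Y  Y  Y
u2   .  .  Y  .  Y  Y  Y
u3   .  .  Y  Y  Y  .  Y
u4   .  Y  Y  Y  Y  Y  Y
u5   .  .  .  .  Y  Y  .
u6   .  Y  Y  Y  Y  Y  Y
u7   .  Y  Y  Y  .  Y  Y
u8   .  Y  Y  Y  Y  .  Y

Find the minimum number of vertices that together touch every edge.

6

{b2, b3, b4, b5, b6, b7} is a vertex cover of size 6: every edge has an endpoint in this set.
No smaller cover exists because u1–b5, u2–b3, u3–b4, u4–b2, u5–b6, u6–b7 is a matching of size 6, and a cover must include an endpoint of each of these disjoint edges (König's theorem).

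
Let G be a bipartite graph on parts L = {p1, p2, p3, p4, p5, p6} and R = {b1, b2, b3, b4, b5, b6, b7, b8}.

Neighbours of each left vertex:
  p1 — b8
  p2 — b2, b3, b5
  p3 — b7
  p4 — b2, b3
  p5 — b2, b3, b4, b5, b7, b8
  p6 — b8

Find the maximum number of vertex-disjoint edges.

5

A valid assignment of size 5: p1→b8, p2→b2, p3→b7, p4→b3, p5→b5.
The set {p1, p6} has only 1 neighbour ({b8}), so by Hall's theorem at most 5 of the 6 left vertices can be matched.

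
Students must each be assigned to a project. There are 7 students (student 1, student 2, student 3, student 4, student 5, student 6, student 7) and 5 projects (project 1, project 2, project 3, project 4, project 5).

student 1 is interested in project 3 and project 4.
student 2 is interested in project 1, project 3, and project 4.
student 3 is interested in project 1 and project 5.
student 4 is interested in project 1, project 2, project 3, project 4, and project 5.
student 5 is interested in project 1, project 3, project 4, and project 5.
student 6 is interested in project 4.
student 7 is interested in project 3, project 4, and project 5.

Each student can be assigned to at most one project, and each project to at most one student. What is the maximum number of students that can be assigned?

One maximum matching: student 1→project 3, student 2→project 1, student 3→project 5, student 4→project 2, student 5→project 4.
The set {student 1, student 2, student 3, student 5, student 6, student 7} has only 4 neighbours ({project 1, project 3, project 4, project 5}), so by Hall's theorem at most 5 of the 7 students can be matched.

5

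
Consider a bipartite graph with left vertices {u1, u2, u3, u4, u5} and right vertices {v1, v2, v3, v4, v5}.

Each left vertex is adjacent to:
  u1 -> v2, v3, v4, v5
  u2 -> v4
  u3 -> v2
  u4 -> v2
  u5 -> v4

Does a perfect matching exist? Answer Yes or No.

The set {u2, u3, u4, u5} has only 2 neighbours ({v2, v4}), so by Hall's theorem at most 3 of the 5 left vertices can be matched.
Hence no matching covers every left vertex.

No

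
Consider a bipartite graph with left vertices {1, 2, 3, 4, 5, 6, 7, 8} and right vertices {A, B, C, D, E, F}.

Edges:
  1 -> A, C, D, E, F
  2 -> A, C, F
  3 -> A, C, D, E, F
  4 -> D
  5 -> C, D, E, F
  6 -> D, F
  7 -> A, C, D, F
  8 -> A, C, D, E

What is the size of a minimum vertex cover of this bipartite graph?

5

The 5 edges 1–A, 2–C, 3–F, 4–D, 5–E form a matching, so any vertex cover needs at least 5 vertices (one per matched edge).
Conversely {A, C, D, E, F} meets every edge and has exactly 5 vertices, so 5 is optimal.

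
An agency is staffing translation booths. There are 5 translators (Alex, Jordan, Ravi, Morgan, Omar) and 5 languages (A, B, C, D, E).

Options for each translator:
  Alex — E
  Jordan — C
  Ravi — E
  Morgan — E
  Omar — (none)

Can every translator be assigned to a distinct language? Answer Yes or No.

The set {Alex, Ravi, Morgan, Omar} has only 1 neighbour ({E}), so by Hall's theorem at most 2 of the 5 translators can be matched.
Hence no matching covers every translator.

No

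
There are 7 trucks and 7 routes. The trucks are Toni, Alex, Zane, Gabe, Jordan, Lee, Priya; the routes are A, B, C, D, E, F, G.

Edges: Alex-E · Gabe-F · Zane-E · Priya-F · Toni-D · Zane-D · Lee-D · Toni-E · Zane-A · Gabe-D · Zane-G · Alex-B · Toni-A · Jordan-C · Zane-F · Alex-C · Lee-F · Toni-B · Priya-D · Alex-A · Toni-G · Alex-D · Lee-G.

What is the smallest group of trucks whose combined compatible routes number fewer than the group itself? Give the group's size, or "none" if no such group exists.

none

A matching saturating every truck exists, for instance Toni→E, Alex→B, Zane→A, Gabe→D, Jordan→C, Lee→G, Priya→F.
By Hall's marriage theorem, this means |N(S)| ≥ |S| for every subset S, so no violating subset exists.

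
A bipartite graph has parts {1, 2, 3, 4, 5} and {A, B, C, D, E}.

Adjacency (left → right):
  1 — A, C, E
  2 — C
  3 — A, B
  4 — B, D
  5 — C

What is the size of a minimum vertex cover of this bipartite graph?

A maximum matching has 4 edges (e.g. 1–E, 2–C, 3–A, 4–B).
By König's theorem the minimum vertex cover has the same size. One such cover is {1, 3, 4, C}.

4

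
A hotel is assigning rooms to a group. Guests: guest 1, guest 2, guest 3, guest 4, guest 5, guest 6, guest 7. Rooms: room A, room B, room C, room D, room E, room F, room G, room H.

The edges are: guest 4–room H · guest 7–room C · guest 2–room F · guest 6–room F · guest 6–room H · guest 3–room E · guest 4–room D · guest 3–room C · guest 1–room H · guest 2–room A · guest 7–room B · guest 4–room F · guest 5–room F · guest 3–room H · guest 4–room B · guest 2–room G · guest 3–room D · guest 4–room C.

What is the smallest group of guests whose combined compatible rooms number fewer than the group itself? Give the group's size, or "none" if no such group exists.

3

Take S = {guest 1, guest 5, guest 6}. Its neighbourhood is {room F, room H}, so |N(S)| = 2 < |S| = 3.
Every subset of size less than 3 has at least as many neighbours as members, so 3 is the minimum.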